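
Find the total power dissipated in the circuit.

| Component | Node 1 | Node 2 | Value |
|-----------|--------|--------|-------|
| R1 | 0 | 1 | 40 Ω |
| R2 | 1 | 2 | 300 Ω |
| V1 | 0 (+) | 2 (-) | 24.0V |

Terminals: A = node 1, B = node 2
Nodal analysis, taking node 2 as the 0 V reference.
Source V1 fixes V_0 = 24 V.
KCL at each unknown node (sum of currents leaving = 0; resistances in Ω):
  Node 1: (V_1 - 24)/40 + (V_1 - 0)/300 = 0
Collecting terms: 0.02833 × V_1 = 0.6  =>  V_1 = 21.18 V
Power in each resistor, P = (ΔV)²/R:
  P_R1 = (24 - 21.18)²/40 = 0.1993 W
  P_R2 = (21.18 - 0)²/300 = 1.495 W
P_total = P_R1 + P_R2 = 1.694 W

Final answer: 1.694 W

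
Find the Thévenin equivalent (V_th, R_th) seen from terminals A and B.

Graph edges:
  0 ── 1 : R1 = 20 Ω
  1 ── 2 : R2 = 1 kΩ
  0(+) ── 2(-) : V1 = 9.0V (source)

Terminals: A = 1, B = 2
Step 1 — V_th is the open-circuit voltage V_A - V_B (nothing connected across the terminals).
Nodal analysis, taking node 2 as the 0 V reference.
Source V1 fixes V_0 = 9 V.
KCL at each unknown node (sum of currents leaving = 0; resistances in Ω):
  Node 1: (V_1 - 9)/20 + (V_1 - 0)/1000 = 0
Collecting terms: 0.051 × V_1 = 0.45  =>  V_1 = 8.824 V
V_th = V_1 - V_2 = 8.824 - 0 = 8.824 V
Step 2 — R_th: zero the source — replace V1 by a short circuit (node 2 merges into node 0) — and find the resistance seen between A (node 1) and B (node 0).
Reduce the network between node 1 (A) and node 0 (B) by series/parallel combination:
  Rp1 = R1 ‖ R2 (parallel, both between nodes 0 and 1) = 1/(1/20 + 1/1000) = 19.61 Ω
R_th = 19.61 Ω

Final answer: V_th = 8.824 V, R_th = 19.61 Ω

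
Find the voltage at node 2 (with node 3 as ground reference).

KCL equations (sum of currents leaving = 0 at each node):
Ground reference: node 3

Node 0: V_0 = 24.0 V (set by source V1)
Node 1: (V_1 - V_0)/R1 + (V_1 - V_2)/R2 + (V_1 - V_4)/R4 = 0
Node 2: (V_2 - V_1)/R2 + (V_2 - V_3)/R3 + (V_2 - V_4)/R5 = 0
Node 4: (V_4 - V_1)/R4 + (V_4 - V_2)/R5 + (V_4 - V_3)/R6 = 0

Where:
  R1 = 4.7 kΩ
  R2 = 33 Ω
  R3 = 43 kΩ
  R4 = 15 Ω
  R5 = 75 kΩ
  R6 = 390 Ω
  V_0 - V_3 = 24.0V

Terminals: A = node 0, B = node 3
Nodal analysis, taking node 3 as the 0 V reference.
Source V1 fixes V_0 = 24 V.
KCL at each unknown node (sum of currents leaving = 0; resistances in Ω):
  Node 1: (V_1 - 24)/4700 + (V_1 - V_2)/33 + (V_1 - V_4)/15 = 0
  Node 2: (V_2 - V_1)/33 + (V_2 - 0)/43000 + (V_2 - V_4)/75000 = 0
  Node 4: (V_4 - V_1)/15 + (V_4 - V_2)/75000 + (V_4 - 0)/390 = 0
Collecting terms (coefficients in siemens):
  0.09718·V_1 - 0.0303·V_2 - 0.06667·V_4 = 0.005106
  0.03034·V_2 - 0.0303·V_1 - 0.00001333·V_4 = 0
  0.06924·V_4 - 0.06667·V_1 - 0.00001333·V_2 = 0
Solving these 3 simultaneous equations (Gaussian elimination) gives:
  V_1 = 1.888 V, V_2 = 1.886 V, V_4 = 1.818 V
The requested potential is V_2 = 1.886 V.

Final answer: V_2 = 1.886 V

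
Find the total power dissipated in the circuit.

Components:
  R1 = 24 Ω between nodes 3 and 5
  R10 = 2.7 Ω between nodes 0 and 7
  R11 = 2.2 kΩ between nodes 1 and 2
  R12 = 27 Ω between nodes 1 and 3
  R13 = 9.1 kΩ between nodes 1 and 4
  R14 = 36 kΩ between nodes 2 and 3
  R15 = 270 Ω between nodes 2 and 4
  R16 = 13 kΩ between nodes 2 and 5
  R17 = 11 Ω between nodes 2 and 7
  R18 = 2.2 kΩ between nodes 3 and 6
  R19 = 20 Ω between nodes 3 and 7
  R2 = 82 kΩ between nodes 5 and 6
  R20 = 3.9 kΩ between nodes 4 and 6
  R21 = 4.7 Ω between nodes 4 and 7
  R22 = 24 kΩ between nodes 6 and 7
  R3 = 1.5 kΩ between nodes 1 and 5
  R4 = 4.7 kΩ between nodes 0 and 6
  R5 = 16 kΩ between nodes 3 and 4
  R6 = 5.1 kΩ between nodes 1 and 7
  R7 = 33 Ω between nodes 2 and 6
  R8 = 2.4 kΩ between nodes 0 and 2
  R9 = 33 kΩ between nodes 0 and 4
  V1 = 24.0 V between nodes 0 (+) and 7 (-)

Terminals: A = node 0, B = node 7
Nodal analysis, taking node 7 as the 0 V reference.
Source V1 fixes V_0 = 24 V.
KCL at each unknown node (sum of currents leaving = 0; resistances in Ω):
  Node 1: (V_1 - V_5)/1500 + (V_1 - 0)/5100 + (V_1 - V_2)/2200 + (V_1 - V_3)/27 + (V_1 - V_4)/9100 = 0
  Node 2: (V_2 - V_6)/33 + (V_2 - 24)/2400 + (V_2 - V_1)/2200 + (V_2 - V_3)/36000 + (V_2 - V_4)/270 + (V_2 - V_5)/13000 + (V_2 - 0)/11 = 0
  Node 3: (V_3 - V_5)/24 + (V_3 - V_4)/16000 + (V_3 - V_1)/27 + (V_3 - V_2)/36000 + (V_3 - V_6)/2200 + (V_3 - 0)/20 = 0
  Node 4: (V_4 - V_3)/16000 + (V_4 - 24)/33000 + (V_4 - V_1)/9100 + (V_4 - V_2)/270 + (V_4 - V_6)/3900 + (V_4 - 0)/4.7 = 0
  Node 5: (V_5 - V_3)/24 + (V_5 - V_6)/82000 + (V_5 - V_1)/1500 + (V_5 - V_2)/13000 = 0
  Node 6: (V_6 - V_5)/82000 + (V_6 - 24)/4700 + (V_6 - V_2)/33 + (V_6 - V_3)/2200 + (V_6 - V_4)/3900 + (V_6 - 0)/24000 = 0
Collecting terms (coefficients in siemens):
  0.03846·V_1 - 0.0004545·V_2 - 0.03704·V_3 - 0.0001099·V_4 - 0.0006667·V_5 = 0
  0.1259·V_2 - 0.0004545·V_1 - 0.00002778·V_3 - 0.003704·V_4 - 0.00007692·V_5 - 0.0303·V_6 = 0.01
  0.1292·V_3 - 0.03704·V_1 - 0.00002778·V_2 - 0.0000625·V_4 - 0.04167·V_5 - 0.0004545·V_6 = 0
  0.2169·V_4 - 0.0001099·V_1 - 0.003704·V_2 - 0.0000625·V_3 - 0.0002564·V_6 = 0.0007273
  0.04242·V_5 - 0.0006667·V_1 - 0.00007692·V_2 - 0.04167·V_3 - 0.0000122·V_6 = 0
  0.03128·V_6 - 0.0303·V_2 - 0.0004545·V_3 - 0.0002564·V_4 - 0.0000122·V_5 = 0.005106
Solving these 6 simultaneous equations (Gaussian elimination) gives:
  V_1 = 0.0063 V, V_2 = 0.1551 V, V_3 = 0.004531 V, V_4 = 0.006377 V
  V_5 = 0.004921 V, V_6 = 0.3137 V
Power in each resistor, P = (ΔV)²/R:
  P_R1 = (0.004531 - 0.004921)²/24 = 0.00000000633 W
  P_R2 = (0.004921 - 0.3137)²/82000 = 0.000001162 W
  P_R3 = (0.0063 - 0.004921)²/1500 = 0.000000001268 W
  P_R4 = (24 - 0.3137)²/4700 = 0.1194 W
  P_R5 = (0.004531 - 0.006377)²/16000 = 0.0000000002128 W
  P_R6 = (0.0063 - 0)²/5100 = 0.000000007783 W
  P_R7 = (0.1551 - 0.3137)²/33 = 0.0007614 W
  P_R8 = (24 - 0.1551)²/2400 = 0.2369 W
  P_R9 = (24 - 0.006377)²/33000 = 0.01745 W
  P_R10 = (24 - 0)²/2.7 = 213.3 W
  P_R11 = (0.0063 - 0.1551)²/2200 = 0.00001007 W
  P_R12 = (0.0063 - 0.004531)²/27 = 0.0000001159 W
  P_R13 = (0.0063 - 0.006377)²/9100 = 0.0000000000006444 W
  P_R14 = (0.1551 - 0.004531)²/36000 = 0.0000006302 W
  P_R15 = (0.1551 - 0.006377)²/270 = 0.00008197 W
  P_R16 = (0.1551 - 0.004921)²/13000 = 0.000001736 W
  P_R17 = (0.1551 - 0)²/11 = 0.002188 W
  P_R18 = (0.004531 - 0.3137)²/2200 = 0.00004344 W
  P_R19 = (0.004531 - 0)²/20 = 0.000001027 W
  P_R20 = (0.006377 - 0.3137)²/3900 = 0.00002421 W
  P_R21 = (0.006377 - 0)²/4.7 = 0.000008652 W
  P_R22 = (0.3137 - 0)²/24000 = 0.000004099 W
P_total = P_R1 + P_R2 + P_R3 + P_R4 + P_R5 + P_R6 + P_R7 + P_R8 + P_R9 + P_R10 + P_R11 + P_R12 + P_R13 + P_R14 + P_R15 + P_R16 + P_R17 + P_R18 + P_R19 + P_R20 + P_R21 + P_R22 = 213.7 W

Final answer: 213.7 W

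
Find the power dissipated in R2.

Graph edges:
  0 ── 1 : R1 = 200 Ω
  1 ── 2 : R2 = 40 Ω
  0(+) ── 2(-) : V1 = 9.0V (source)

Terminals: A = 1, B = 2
Nodal analysis, taking node 2 as the 0 V reference.
Source V1 fixes V_0 = 9 V.
KCL at each unknown node (sum of currents leaving = 0; resistances in Ω):
  Node 1: (V_1 - 9)/200 + (V_1 - 0)/40 = 0
Collecting terms: 0.03 × V_1 = 0.045  =>  V_1 = 1.5 V
I_R2 = (V_1 - V_2)/R2 = (1.5 - 0)/40 = 0.0375 A
P_R2 = I_R2² × R2 = (0.0375)² × 40 = 0.05625 W

Final answer: 0.05625 W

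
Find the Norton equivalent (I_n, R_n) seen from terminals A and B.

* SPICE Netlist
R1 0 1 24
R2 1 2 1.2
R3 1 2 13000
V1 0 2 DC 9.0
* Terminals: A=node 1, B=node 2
Find the Thévenin equivalent first; then I_n = V_th/R_th and R_n = R_th.
Step 1 — V_th is the open-circuit voltage V_A - V_B (nothing connected across the terminals).
Nodal analysis, taking node 2 as the 0 V reference.
Source V1 fixes V_0 = 9 V.
KCL at each unknown node (sum of currents leaving = 0; resistances in Ω):
  Node 1: (V_1 - 9)/24 + (V_1 - 0)/1.2 + (V_1 - 0)/13000 = 0
Collecting terms: 0.8751 × V_1 = 0.375  =>  V_1 = 0.4285 V
V_th = V_1 - V_2 = 0.4285 - 0 = 0.4285 V
Step 2 — R_th: zero the source — replace V1 by a short circuit (node 2 merges into node 0) — and find the resistance seen between A (node 1) and B (node 0).
Reduce the network between node 1 (A) and node 0 (B) by series/parallel combination:
  Rp1 = R1 ‖ R2 ‖ R3 (parallel, all between nodes 0 and 1) = 1/(1/24 + 1/1.2 + 1/13000) = 1.143 Ω
R_th = 1.143 Ω
I_n = V_th/R_th = 0.4285/1.143 = 0.375 A, and R_n = R_th = 1.143 Ω

Final answer: I_n = 0.375 A, R_n = 1.143 Ω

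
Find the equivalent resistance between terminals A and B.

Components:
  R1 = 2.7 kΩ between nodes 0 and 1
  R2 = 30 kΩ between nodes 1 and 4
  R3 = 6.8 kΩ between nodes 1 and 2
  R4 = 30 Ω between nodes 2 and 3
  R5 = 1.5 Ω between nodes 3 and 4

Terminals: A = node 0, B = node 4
Reduce the network between node 0 (A) and node 4 (B) by series/parallel combination:
  Rs1 = R3 + R4 (series, joined only at node 2) = 6800 + 30 = 6830 Ω
  Rs2 = R5 + Rs1 (series, joined only at node 3) = 1.5 + 6830 = 6832 Ω
  Rp1 = R2 ‖ Rs2 (parallel, both between nodes 1 and 4) = 1/(1/30000 + 1/6832) = 5564 Ω
  Rs3 = R1 + Rp1 (series, joined only at node 1) = 2700 + 5564 = 8264 Ω
R_eq = 8.264 kΩ

Final answer: 8.264 kΩ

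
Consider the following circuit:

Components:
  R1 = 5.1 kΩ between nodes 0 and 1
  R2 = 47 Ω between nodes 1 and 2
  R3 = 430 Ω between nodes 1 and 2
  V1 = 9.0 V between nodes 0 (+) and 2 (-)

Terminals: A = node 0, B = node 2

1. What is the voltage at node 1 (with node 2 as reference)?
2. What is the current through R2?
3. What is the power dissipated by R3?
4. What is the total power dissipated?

Nodal analysis, taking node 2 as the 0 V reference.
Source V1 fixes V_0 = 9 V.
KCL at each unknown node (sum of currents leaving = 0; resistances in Ω):
  Node 1: (V_1 - 9)/5100 + (V_1 - 0)/47 + (V_1 - 0)/430 = 0
Collecting terms: 0.0238 × V_1 = 0.001765  =>  V_1 = 0.07415 V
Part 1:
  Read off the nodal solution: V_1 = 0.07415 V
Part 2:
  I_R2 = (V_1 - V_2)/R2 = (0.07415 - 0)/47 = 0.001578 A
  Magnitude: I_R2 = 0.001578 A
Part 3:
  I_R3 = (V_1 - V_2)/R3 = (0.07415 - 0)/430 = 0.0001724 A
  P_R3 = I_R3² × R3 = (0.0001724)² × 430 = 0.00001279 W
Part 4:
  Power in each resistor, P = (ΔV)²/R:
    P_R1 = (9 - 0.07415)²/5100 = 0.01562 W
    P_R2 = (0.07415 - 0)²/47 = 0.000117 W
    P_R3 = (0.07415 - 0)²/430 = 0.00001279 W
  P_total = P_R1 + P_R2 + P_R3 = 0.01575 W

Final answers:
1. V_1 = 0.07415 V
2. I_R2 = 0.001578 A
3. P_R3 = 1.279e-05 W
4. P_total = 0.01575 W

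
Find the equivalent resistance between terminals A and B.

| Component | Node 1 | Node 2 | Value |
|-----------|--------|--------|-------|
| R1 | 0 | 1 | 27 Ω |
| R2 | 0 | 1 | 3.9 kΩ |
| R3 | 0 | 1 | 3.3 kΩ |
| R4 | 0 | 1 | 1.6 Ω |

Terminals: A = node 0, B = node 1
Reduce the network between node 0 (A) and node 1 (B) by series/parallel combination:
  Rp1 = R1 ‖ R2 ‖ R3 ‖ R4 (parallel, all between nodes 0 and 1) = 1/(1/27 + 1/3900 + 1/3300 + 1/1.6) = 1.509 Ω
R_eq = 1.509 Ω

Final answer: 1.509 Ω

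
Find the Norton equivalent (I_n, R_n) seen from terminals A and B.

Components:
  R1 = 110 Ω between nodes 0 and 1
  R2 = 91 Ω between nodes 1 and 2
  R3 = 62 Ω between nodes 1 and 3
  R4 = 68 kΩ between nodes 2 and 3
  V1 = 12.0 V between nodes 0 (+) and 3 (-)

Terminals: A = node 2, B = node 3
Find the Thévenin equivalent first; then I_n = V_th/R_th and R_n = R_th.
Step 1 — V_th is the open-circuit voltage V_A - V_B (nothing connected across the terminals).
Nodal analysis, taking node 3 as the 0 V reference.
Source V1 fixes V_0 = 12 V.
KCL at each unknown node (sum of currents leaving = 0; resistances in Ω):
  Node 1: (V_1 - 12)/110 + (V_1 - V_2)/91 + (V_1 - 0)/62 = 0
  Node 2: (V_2 - V_1)/91 + (V_2 - 0)/68000 = 0
Collecting terms (coefficients in siemens):
  0.03621·V_1 - 0.01099·V_2 = 0.1091
  0.011·V_2 - 0.01099·V_1 = 0
Determinant D = (0.03621)(0.011) - (-0.01099)(-0.01099) = 0.0002777
V_1 = [(0.1091)(0.011) - (-0.01099)(0)]/D = 4.323 V
V_2 = [(0.03621)(0) - (0.1091)(-0.01099)]/D = 4.317 V
V_th = V_2 - V_3 = 4.317 - 0 = 4.317 V
Step 2 — R_th: zero the source — replace V1 by a short circuit (node 3 merges into node 0) — and find the resistance seen between A (node 2) and B (node 0).
Reduce the network between node 2 (A) and node 0 (B) by series/parallel combination:
  Rp1 = R1 ‖ R3 (parallel, both between nodes 0 and 1) = 1/(1/110 + 1/62) = 39.65 Ω
  Rs1 = R2 + Rp1 (series, joined only at node 1) = 91 + 39.65 = 130.7 Ω
  Rp2 = R4 ‖ Rs1 (parallel, both between nodes 0 and 2) = 1/(1/68000 + 1/130.7) = 130.4 Ω
R_th = 130.4 Ω
I_n = V_th/R_th = 4.317/130.4 = 0.03311 A, and R_n = R_th = 130.4 Ω

Final answer: I_n = 0.03311 A, R_n = 130.4 Ω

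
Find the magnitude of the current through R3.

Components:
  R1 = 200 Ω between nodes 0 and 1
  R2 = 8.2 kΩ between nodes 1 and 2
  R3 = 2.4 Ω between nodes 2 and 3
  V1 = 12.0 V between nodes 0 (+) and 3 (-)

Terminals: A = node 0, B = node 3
Nodal analysis, taking node 3 as the 0 V reference.
Source V1 fixes V_0 = 12 V.
KCL at each unknown node (sum of currents leaving = 0; resistances in Ω):
  Node 1: (V_1 - 12)/200 + (V_1 - V_2)/8200 = 0
  Node 2: (V_2 - V_1)/8200 + (V_2 - 0)/2.4 = 0
Collecting terms (coefficients in siemens):
  0.005122·V_1 - 0.000122·V_2 = 0.06
  0.4168·V_2 - 0.000122·V_1 = 0
Determinant D = (0.005122)(0.4168) - (-0.000122)(-0.000122) = 0.002135
V_1 = [(0.06)(0.4168) - (-0.000122)(0)]/D = 11.71 V
V_2 = [(0.005122)(0) - (0.06)(-0.000122)]/D = 0.003428 V
I_R3 = (V_2 - V_3)/R3 = (0.003428 - 0)/2.4 = 0.001428 A
|I_R3| = 0.001428 A

Final answer: |I_R3| = 0.001428 A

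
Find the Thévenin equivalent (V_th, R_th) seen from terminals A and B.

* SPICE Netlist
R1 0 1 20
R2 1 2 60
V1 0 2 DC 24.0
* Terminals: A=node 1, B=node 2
Step 1 — V_th is the open-circuit voltage V_A - V_B (nothing connected across the terminals).
Nodal analysis, taking node 2 as the 0 V reference.
Source V1 fixes V_0 = 24 V.
KCL at each unknown node (sum of currents leaving = 0; resistances in Ω):
  Node 1: (V_1 - 24)/20 + (V_1 - 0)/60 = 0
Collecting terms: 0.06667 × V_1 = 1.2  =>  V_1 = 18 V
V_th = V_1 - V_2 = 18 - 0 = 18 V
Step 2 — R_th: zero the source — replace V1 by a short circuit (node 2 merges into node 0) — and find the resistance seen between A (node 1) and B (node 0).
Reduce the network between node 1 (A) and node 0 (B) by series/parallel combination:
  Rp1 = R1 ‖ R2 (parallel, both between nodes 0 and 1) = 1/(1/20 + 1/60) = 15 Ω
R_th = 15 Ω

Final answer: V_th = 18 V, R_th = 15 Ω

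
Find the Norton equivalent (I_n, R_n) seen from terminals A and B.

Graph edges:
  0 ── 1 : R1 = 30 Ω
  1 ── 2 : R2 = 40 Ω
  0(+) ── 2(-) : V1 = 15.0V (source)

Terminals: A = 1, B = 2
Find the Thévenin equivalent first; then I_n = V_th/R_th and R_n = R_th.
Step 1 — V_th is the open-circuit voltage V_A - V_B (nothing connected across the terminals).
Nodal analysis, taking node 2 as the 0 V reference.
Source V1 fixes V_0 = 15 V.
KCL at each unknown node (sum of currents leaving = 0; resistances in Ω):
  Node 1: (V_1 - 15)/30 + (V_1 - 0)/40 = 0
Collecting terms: 0.05833 × V_1 = 0.5  =>  V_1 = 8.571 V
V_th = V_1 - V_2 = 8.571 - 0 = 8.571 V
Step 2 — R_th: zero the source — replace V1 by a short circuit (node 2 merges into node 0) — and find the resistance seen between A (node 1) and B (node 0).
Reduce the network between node 1 (A) and node 0 (B) by series/parallel combination:
  Rp1 = R1 ‖ R2 (parallel, both between nodes 0 and 1) = 1/(1/30 + 1/40) = 17.14 Ω
R_th = 17.14 Ω
I_n = V_th/R_th = 8.571/17.14 = 0.5 A, and R_n = R_th = 17.14 Ω

Final answer: I_n = 0.5 A, R_n = 17.14 Ω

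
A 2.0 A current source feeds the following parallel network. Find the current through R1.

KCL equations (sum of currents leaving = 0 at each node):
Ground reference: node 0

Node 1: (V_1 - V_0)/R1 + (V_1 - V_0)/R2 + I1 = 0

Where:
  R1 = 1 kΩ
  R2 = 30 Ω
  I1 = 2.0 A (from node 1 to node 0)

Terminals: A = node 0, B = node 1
All resistors sit directly between nodes 0 and 1, so they are in parallel and share one voltage V; the full source current 2 A splits among them.
1/R_par = 1/1000 + 1/30 = 0.03433 S  =>  R_par = 29.13 Ω
V = I × R_par = 2 × 29.13 = 58.25 V
I_R1 = V/R1 = 58.25/1000 = 0.05825 A

Final answer: 0.05825 A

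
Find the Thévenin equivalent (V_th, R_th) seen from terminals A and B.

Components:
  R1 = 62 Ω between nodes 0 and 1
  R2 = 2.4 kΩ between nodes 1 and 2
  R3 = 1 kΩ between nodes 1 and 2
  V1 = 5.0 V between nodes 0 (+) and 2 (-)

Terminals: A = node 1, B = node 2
Step 1 — V_th is the open-circuit voltage V_A - V_B (nothing connected across the terminals).
Nodal analysis, taking node 2 as the 0 V reference.
Source V1 fixes V_0 = 5 V.
KCL at each unknown node (sum of currents leaving = 0; resistances in Ω):
  Node 1: (V_1 - 5)/62 + (V_1 - 0)/2400 + (V_1 - 0)/1000 = 0
Collecting terms: 0.01755 × V_1 = 0.08065  =>  V_1 = 4.596 V
V_th = V_1 - V_2 = 4.596 - 0 = 4.596 V
Step 2 — R_th: zero the source — replace V1 by a short circuit (node 2 merges into node 0) — and find the resistance seen between A (node 1) and B (node 0).
Reduce the network between node 1 (A) and node 0 (B) by series/parallel combination:
  Rp1 = R1 ‖ R2 ‖ R3 (parallel, all between nodes 0 and 1) = 1/(1/62 + 1/2400 + 1/1000) = 56.99 Ω
R_th = 56.99 Ω

Final answer: V_th = 4.596 V, R_th = 56.99 Ω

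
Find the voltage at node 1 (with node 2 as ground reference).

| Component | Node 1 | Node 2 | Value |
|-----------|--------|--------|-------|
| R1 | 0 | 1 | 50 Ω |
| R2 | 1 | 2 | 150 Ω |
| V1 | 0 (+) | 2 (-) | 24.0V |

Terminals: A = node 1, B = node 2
Nodal analysis, taking node 2 as the 0 V reference.
Source V1 fixes V_0 = 24 V.
KCL at each unknown node (sum of currents leaving = 0; resistances in Ω):
  Node 1: (V_1 - 24)/50 + (V_1 - 0)/150 = 0
Collecting terms: 0.02667 × V_1 = 0.48  =>  V_1 = 18 V
The requested potential is V_1 = 18 V.

Final answer: V_1 = 18 V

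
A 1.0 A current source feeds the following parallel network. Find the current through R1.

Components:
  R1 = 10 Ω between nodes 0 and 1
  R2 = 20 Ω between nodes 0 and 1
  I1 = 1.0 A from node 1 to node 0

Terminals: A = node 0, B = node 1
All resistors sit directly between nodes 0 and 1, so they are in parallel and share one voltage V; the full source current 1 A splits among them.
1/R_par = 1/10 + 1/20 = 0.15 S  =>  R_par = 6.667 Ω
V = I × R_par = 1 × 6.667 = 6.667 V
I_R1 = V/R1 = 6.667/10 = 0.6667 A

Final answer: 0.6667 A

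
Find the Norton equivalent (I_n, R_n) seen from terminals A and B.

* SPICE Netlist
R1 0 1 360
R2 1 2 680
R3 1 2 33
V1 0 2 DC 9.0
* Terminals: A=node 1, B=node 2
Find the Thévenin equivalent first; then I_n = V_th/R_th and R_n = R_th.
Step 1 — V_th is the open-circuit voltage V_A - V_B (nothing connected across the terminals).
Nodal analysis, taking node 2 as the 0 V reference.
Source V1 fixes V_0 = 9 V.
KCL at each unknown node (sum of currents leaving = 0; resistances in Ω):
  Node 1: (V_1 - 9)/360 + (V_1 - 0)/680 + (V_1 - 0)/33 = 0
Collecting terms: 0.03455 × V_1 = 0.025  =>  V_1 = 0.7236 V
V_th = V_1 - V_2 = 0.7236 - 0 = 0.7236 V
Step 2 — R_th: zero the source — replace V1 by a short circuit (node 2 merges into node 0) — and find the resistance seen between A (node 1) and B (node 0).
Reduce the network between node 1 (A) and node 0 (B) by series/parallel combination:
  Rp1 = R1 ‖ R2 ‖ R3 (parallel, all between nodes 0 and 1) = 1/(1/360 + 1/680 + 1/33) = 28.94 Ω
R_th = 28.94 Ω
I_n = V_th/R_th = 0.7236/28.94 = 0.025 A, and R_n = R_th = 28.94 Ω

Final answer: I_n = 0.025 A, R_n = 28.94 Ω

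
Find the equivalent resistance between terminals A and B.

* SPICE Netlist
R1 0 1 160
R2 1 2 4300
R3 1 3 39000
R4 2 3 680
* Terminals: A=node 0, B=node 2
Reduce the network between node 0 (A) and node 2 (B) by series/parallel combination:
  Rs1 = R3 + R4 (series, joined only at node 3) = 39000 + 680 = 39680 Ω
  Rp1 = R2 ‖ Rs1 (parallel, both between nodes 1 and 2) = 1/(1/4300 + 1/39680) = 3880 Ω
  Rs2 = R1 + Rp1 (series, joined only at node 1) = 160 + 3880 = 4040 Ω
R_eq = 4.04 kΩ

Final answer: 4.04 kΩ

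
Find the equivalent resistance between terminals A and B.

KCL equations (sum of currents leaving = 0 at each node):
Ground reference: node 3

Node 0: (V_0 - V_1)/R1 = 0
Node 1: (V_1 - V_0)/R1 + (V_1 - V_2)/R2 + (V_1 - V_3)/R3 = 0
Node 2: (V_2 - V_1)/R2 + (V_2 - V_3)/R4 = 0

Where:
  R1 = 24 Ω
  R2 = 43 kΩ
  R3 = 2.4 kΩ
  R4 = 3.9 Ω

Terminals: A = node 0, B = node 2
Reduce the network between node 0 (A) and node 2 (B) by series/parallel combination:
  Rs1 = R3 + R4 (series, joined only at node 3) = 2400 + 3.9 = 2404 Ω
  Rp1 = R2 ‖ Rs1 (parallel, both between nodes 1 and 2) = 1/(1/43000 + 1/2404) = 2277 Ω
  Rs2 = R1 + Rp1 (series, joined only at node 1) = 24 + 2277 = 2301 Ω
R_eq = 2.301 kΩ

Final answer: 2.301 kΩ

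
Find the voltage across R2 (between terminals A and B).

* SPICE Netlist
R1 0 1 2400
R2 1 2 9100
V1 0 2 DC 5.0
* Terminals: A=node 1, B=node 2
R1 and R2 are in series across V1 (node 0 → node 1 → node 2), and the output A–B is taken across R2, so this is a voltage divider.
Series current: I = V1/(R1 + R2) = 5/(2400 + 9100) = 5/11500 = 0.0004348 A
V_R2 = I × R2 = V1 × R2/(R1 + R2) = 5 × 9100/11500 = 3.957 V

Final answer: 3.957 V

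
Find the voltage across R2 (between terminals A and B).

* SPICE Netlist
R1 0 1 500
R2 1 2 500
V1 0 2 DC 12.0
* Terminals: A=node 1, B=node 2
R1 and R2 are in series across V1 (node 0 → node 1 → node 2), and the output A–B is taken across R2, so this is a voltage divider.
Series current: I = V1/(R1 + R2) = 12/(500 + 500) = 12/1000 = 0.012 A
V_R2 = I × R2 = V1 × R2/(R1 + R2) = 12 × 500/1000 = 6 V

Final answer: 6 V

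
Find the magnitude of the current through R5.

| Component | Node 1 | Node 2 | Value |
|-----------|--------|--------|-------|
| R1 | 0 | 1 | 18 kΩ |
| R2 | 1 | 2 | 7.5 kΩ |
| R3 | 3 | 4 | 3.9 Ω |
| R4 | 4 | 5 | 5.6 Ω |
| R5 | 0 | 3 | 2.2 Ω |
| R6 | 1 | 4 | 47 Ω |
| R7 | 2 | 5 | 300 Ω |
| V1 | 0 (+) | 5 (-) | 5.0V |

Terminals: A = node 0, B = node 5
Nodal analysis, taking node 5 as the 0 V reference.
Source V1 fixes V_0 = 5 V.
KCL at each unknown node (sum of currents leaving = 0; resistances in Ω):
  Node 1: (V_1 - 5)/18000 + (V_1 - V_2)/7500 + (V_1 - V_4)/47 = 0
  Node 2: (V_2 - V_1)/7500 + (V_2 - 0)/300 = 0
  Node 3: (V_3 - V_4)/3.9 + (V_3 - 5)/2.2 = 0
  Node 4: (V_4 - V_3)/3.9 + (V_4 - 0)/5.6 + (V_4 - V_1)/47 = 0
Collecting terms (coefficients in siemens):
  0.02147·V_1 - 0.0001333·V_2 - 0.02128·V_4 = 0.0002778
  0.003467·V_2 - 0.0001333·V_1 = 0
  0.711·V_3 - 0.2564·V_4 = 2.273
  0.4563·V_4 - 0.02128·V_1 - 0.2564·V_3 = 0
Solving these 4 simultaneous equations (Gaussian elimination) gives:
  V_1 = 2.385 V, V_2 = 0.09174 V, V_3 = 4.06 V, V_4 = 2.393 V
I_R5 = (V_0 - V_3)/R5 = (5 - 4.06)/2.2 = 0.4274 A
|I_R5| = 0.4274 A

Final answer: |I_R5| = 0.4274 A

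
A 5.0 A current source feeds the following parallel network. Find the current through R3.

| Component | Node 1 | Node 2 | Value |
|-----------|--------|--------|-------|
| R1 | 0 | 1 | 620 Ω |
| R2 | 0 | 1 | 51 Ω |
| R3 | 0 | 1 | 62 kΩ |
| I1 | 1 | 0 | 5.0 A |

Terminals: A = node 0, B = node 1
All resistors sit directly between nodes 0 and 1, so they are in parallel and share one voltage V; the full source current 5 A splits among them.
1/R_par = 1/620 + 1/51 + 1/62000 = 0.02124 S  =>  R_par = 47.09 Ω
V = I × R_par = 5 × 47.09 = 235.4 V
I_R3 = V/R3 = 235.4/62000 = 0.003797 A

Final answer: 0.003797 A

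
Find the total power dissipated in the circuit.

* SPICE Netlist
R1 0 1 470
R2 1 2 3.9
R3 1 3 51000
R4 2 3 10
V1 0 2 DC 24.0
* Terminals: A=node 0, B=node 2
Nodal analysis, taking node 2 as the 0 V reference.
Source V1 fixes V_0 = 24 V.
KCL at each unknown node (sum of currents leaving = 0; resistances in Ω):
  Node 1: (V_1 - 24)/470 + (V_1 - 0)/3.9 + (V_1 - V_3)/51000 = 0
  Node 3: (V_3 - V_1)/51000 + (V_3 - 0)/10 = 0
Collecting terms (coefficients in siemens):
  0.2586·V_1 - 0.00001961·V_3 = 0.05106
  0.1·V_3 - 0.00001961·V_1 = 0
Determinant D = (0.2586)(0.1) - (-0.00001961)(-0.00001961) = 0.02586
V_1 = [(0.05106)(0.1) - (-0.00001961)(0)]/D = 0.1975 V
V_3 = [(0.2586)(0) - (0.05106)(-0.00001961)]/D = 0.00003872 V
Power in each resistor, P = (ΔV)²/R:
  P_R1 = (24 - 0.1975)²/470 = 1.205 W
  P_R2 = (0.1975 - 0)²/3.9 = 0.01 W
  P_R3 = (0.1975 - 0.00003872)²/51000 = 0.0000007645 W
  P_R4 = (0 - 0.00003872)²/10 = 0.0000000001499 W
P_total = P_R1 + P_R2 + P_R3 + P_R4 = 1.215 W

Final answer: 1.215 W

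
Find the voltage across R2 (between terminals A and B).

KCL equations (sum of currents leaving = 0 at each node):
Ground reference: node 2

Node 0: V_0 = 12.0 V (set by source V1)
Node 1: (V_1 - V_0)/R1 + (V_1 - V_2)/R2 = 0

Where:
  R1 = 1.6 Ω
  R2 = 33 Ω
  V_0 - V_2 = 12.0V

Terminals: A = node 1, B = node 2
R1 and R2 are in series across V1 (node 0 → node 1 → node 2), and the output A–B is taken across R2, so this is a voltage divider.
Series current: I = V1/(R1 + R2) = 12/(1.6 + 33) = 12/34.6 = 0.3468 A
V_R2 = I × R2 = V1 × R2/(R1 + R2) = 12 × 33/34.6 = 11.45 V

Final answer: 11.45 V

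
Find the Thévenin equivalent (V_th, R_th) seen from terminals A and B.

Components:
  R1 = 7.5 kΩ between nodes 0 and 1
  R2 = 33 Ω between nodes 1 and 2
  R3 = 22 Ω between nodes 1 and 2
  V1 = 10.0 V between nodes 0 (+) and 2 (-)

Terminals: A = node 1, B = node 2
Step 1 — V_th is the open-circuit voltage V_A - V_B (nothing connected across the terminals).
Nodal analysis, taking node 2 as the 0 V reference.
Source V1 fixes V_0 = 10 V.
KCL at each unknown node (sum of currents leaving = 0; resistances in Ω):
  Node 1: (V_1 - 10)/7500 + (V_1 - 0)/33 + (V_1 - 0)/22 = 0
Collecting terms: 0.07589 × V_1 = 0.001333  =>  V_1 = 0.01757 V
V_th = V_1 - V_2 = 0.01757 - 0 = 0.01757 V
Step 2 — R_th: zero the source — replace V1 by a short circuit (node 2 merges into node 0) — and find the resistance seen between A (node 1) and B (node 0).
Reduce the network between node 1 (A) and node 0 (B) by series/parallel combination:
  Rp1 = R1 ‖ R2 ‖ R3 (parallel, all between nodes 0 and 1) = 1/(1/7500 + 1/33 + 1/22) = 13.18 Ω
R_th = 13.18 Ω

Final answer: V_th = 0.01757 V, R_th = 13.18 Ω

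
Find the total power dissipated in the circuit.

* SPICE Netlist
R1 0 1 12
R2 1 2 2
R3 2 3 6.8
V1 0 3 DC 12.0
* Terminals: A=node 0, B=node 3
Nodal analysis, taking node 3 as the 0 V reference.
Source V1 fixes V_0 = 12 V.
KCL at each unknown node (sum of currents leaving = 0; resistances in Ω):
  Node 1: (V_1 - 12)/12 + (V_1 - V_2)/2 = 0
  Node 2: (V_2 - V_1)/2 + (V_2 - 0)/6.8 = 0
Collecting terms (coefficients in siemens):
  0.5833·V_1 - 0.5·V_2 = 1
  0.6471·V_2 - 0.5·V_1 = 0
Determinant D = (0.5833)(0.6471) - (-0.5)(-0.5) = 0.1275
V_1 = [(1)(0.6471) - (-0.5)(0)]/D = 5.077 V
V_2 = [(0.5833)(0) - (1)(-0.5)]/D = 3.923 V
Power in each resistor, P = (ΔV)²/R:
  P_R1 = (12 - 5.077)²/12 = 3.994 W
  P_R2 = (5.077 - 3.923)²/2 = 0.6657 W
  P_R3 = (3.923 - 0)²/6.8 = 2.263 W
P_total = P_R1 + P_R2 + P_R3 = 6.923 W

Final answer: 6.923 W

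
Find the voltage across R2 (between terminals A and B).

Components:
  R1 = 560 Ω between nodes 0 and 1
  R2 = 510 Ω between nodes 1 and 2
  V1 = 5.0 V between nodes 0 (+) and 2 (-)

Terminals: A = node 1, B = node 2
R1 and R2 are in series across V1 (node 0 → node 1 → node 2), and the output A–B is taken across R2, so this is a voltage divider.
Series current: I = V1/(R1 + R2) = 5/(560 + 510) = 5/1070 = 0.004673 A
V_R2 = I × R2 = V1 × R2/(R1 + R2) = 5 × 510/1070 = 2.383 V

Final answer: 2.383 V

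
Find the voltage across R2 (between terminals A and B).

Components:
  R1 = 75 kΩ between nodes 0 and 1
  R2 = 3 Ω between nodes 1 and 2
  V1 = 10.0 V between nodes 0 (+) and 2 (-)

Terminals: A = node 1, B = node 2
R1 and R2 are in series across V1 (node 0 → node 1 → node 2), and the output A–B is taken across R2, so this is a voltage divider.
Series current: I = V1/(R1 + R2) = 10/(75000 + 3) = 10/75000 = 0.0001333 A
V_R2 = I × R2 = V1 × R2/(R1 + R2) = 10 × 3/75000 = 0.0004 V

Final answer: 0.0004 V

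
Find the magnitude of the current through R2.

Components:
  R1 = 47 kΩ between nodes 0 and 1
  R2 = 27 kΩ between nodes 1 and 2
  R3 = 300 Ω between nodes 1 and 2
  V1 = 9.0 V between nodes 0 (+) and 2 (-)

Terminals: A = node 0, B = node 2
Nodal analysis, taking node 2 as the 0 V reference.
Source V1 fixes V_0 = 9 V.
KCL at each unknown node (sum of currents leaving = 0; resistances in Ω):
  Node 1: (V_1 - 9)/47000 + (V_1 - 0)/27000 + (V_1 - 0)/300 = 0
Collecting terms: 0.003392 × V_1 = 0.0001915  =>  V_1 = 0.05646 V
I_R2 = (V_1 - V_2)/R2 = (0.05646 - 0)/27000 = 0.000002091 A
|I_R2| = 0.000002091 A

Final answer: |I_R2| = 2.091e-06 A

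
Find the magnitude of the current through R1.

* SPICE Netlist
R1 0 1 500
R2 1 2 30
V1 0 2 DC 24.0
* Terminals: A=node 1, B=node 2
Nodal analysis, taking node 2 as the 0 V reference.
Source V1 fixes V_0 = 24 V.
KCL at each unknown node (sum of currents leaving = 0; resistances in Ω):
  Node 1: (V_1 - 24)/500 + (V_1 - 0)/30 = 0
Collecting terms: 0.03533 × V_1 = 0.048  =>  V_1 = 1.358 V
I_R1 = (V_0 - V_1)/R1 = (24 - 1.358)/500 = 0.04528 A
|I_R1| = 0.04528 A

Final answer: |I_R1| = 0.04528 A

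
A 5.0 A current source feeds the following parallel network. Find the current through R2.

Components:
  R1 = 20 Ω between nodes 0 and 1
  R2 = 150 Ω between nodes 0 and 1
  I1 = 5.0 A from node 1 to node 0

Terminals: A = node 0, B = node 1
All resistors sit directly between nodes 0 and 1, so they are in parallel and share one voltage V; the full source current 5 A splits among them.
1/R_par = 1/20 + 1/150 = 0.05667 S  =>  R_par = 17.65 Ω
V = I × R_par = 5 × 17.65 = 88.24 V
I_R2 = V/R2 = 88.24/150 = 0.5882 A

Final answer: 0.5882 A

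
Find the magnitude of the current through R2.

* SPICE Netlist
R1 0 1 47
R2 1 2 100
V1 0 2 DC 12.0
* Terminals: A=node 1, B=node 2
Nodal analysis, taking node 2 as the 0 V reference.
Source V1 fixes V_0 = 12 V.
KCL at each unknown node (sum of currents leaving = 0; resistances in Ω):
  Node 1: (V_1 - 12)/47 + (V_1 - 0)/100 = 0
Collecting terms: 0.03128 × V_1 = 0.2553  =>  V_1 = 8.163 V
I_R2 = (V_1 - V_2)/R2 = (8.163 - 0)/100 = 0.08163 A
|I_R2| = 0.08163 A

Final answer: |I_R2| = 0.08163 A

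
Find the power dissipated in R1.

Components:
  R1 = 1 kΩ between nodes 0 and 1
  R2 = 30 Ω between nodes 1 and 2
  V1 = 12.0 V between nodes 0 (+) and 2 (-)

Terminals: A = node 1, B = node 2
Nodal analysis, taking node 2 as the 0 V reference.
Source V1 fixes V_0 = 12 V.
KCL at each unknown node (sum of currents leaving = 0; resistances in Ω):
  Node 1: (V_1 - 12)/1000 + (V_1 - 0)/30 = 0
Collecting terms: 0.03433 × V_1 = 0.012  =>  V_1 = 0.3495 V
I_R1 = (V_0 - V_1)/R1 = (12 - 0.3495)/1000 = 0.01165 A
P_R1 = I_R1² × R1 = (0.01165)² × 1000 = 0.1357 W

Final answer: 0.1357 W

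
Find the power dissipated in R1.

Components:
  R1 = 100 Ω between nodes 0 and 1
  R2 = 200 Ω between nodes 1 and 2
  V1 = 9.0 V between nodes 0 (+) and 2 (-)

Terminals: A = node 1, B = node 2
Nodal analysis, taking node 2 as the 0 V reference.
Source V1 fixes V_0 = 9 V.
KCL at each unknown node (sum of currents leaving = 0; resistances in Ω):
  Node 1: (V_1 - 9)/100 + (V_1 - 0)/200 = 0
Collecting terms: 0.015 × V_1 = 0.09  =>  V_1 = 6 V
I_R1 = (V_0 - V_1)/R1 = (9 - 6)/100 = 0.03 A
P_R1 = I_R1² × R1 = (0.03)² × 100 = 0.09 W

Final answer: 0.09 W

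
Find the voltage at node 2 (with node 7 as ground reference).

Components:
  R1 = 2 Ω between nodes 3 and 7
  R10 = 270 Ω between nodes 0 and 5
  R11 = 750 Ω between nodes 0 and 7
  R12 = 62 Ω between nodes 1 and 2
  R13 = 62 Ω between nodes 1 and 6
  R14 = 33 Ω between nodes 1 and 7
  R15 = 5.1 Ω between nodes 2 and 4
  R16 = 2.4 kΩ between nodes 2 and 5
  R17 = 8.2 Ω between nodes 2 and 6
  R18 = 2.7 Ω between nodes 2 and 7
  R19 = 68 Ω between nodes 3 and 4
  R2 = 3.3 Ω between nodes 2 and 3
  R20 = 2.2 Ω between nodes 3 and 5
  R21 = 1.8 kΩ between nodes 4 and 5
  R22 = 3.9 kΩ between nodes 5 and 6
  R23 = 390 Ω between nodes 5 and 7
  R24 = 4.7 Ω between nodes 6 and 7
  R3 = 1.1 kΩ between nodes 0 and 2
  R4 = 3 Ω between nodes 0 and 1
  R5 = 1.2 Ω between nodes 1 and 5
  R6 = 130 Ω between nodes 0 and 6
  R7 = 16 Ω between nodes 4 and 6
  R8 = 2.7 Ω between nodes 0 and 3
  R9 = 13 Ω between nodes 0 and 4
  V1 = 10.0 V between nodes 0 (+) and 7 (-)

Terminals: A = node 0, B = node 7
Nodal analysis, taking node 7 as the 0 V reference.
Source V1 fixes V_0 = 10 V.
KCL at each unknown node (sum of currents leaving = 0; resistances in Ω):
  Node 1: (V_1 - 10)/3 + (V_1 - V_5)/1.2 + (V_1 - V_2)/62 + (V_1 - V_6)/62 + (V_1 - 0)/33 = 0
  Node 2: (V_2 - V_3)/3.3 + (V_2 - 10)/1100 + (V_2 - V_1)/62 + (V_2 - V_4)/5.1 + (V_2 - V_5)/2400 + (V_2 - V_6)/8.2 + (V_2 - 0)/2.7 = 0
  Node 3: (V_3 - 0)/2 + (V_3 - V_2)/3.3 + (V_3 - 10)/2.7 + (V_3 - V_4)/68 + (V_3 - V_5)/2.2 = 0
  Node 4: (V_4 - V_6)/16 + (V_4 - 10)/13 + (V_4 - V_2)/5.1 + (V_4 - V_3)/68 + (V_4 - V_5)/1800 = 0
  Node 5: (V_5 - V_1)/1.2 + (V_5 - 10)/270 + (V_5 - V_2)/2400 + (V_5 - V_3)/2.2 + (V_5 - V_4)/1800 + (V_5 - V_6)/3900 + (V_5 - 0)/390 = 0
  Node 6: (V_6 - 10)/130 + (V_6 - V_4)/16 + (V_6 - V_1)/62 + (V_6 - V_2)/8.2 + (V_6 - V_5)/3900 + (V_6 - 0)/4.7 = 0
Collecting terms (coefficients in siemens):
  1.229·V_1 - 0.01613·V_2 - 0.8333·V_5 - 0.01613·V_6 = 3.333
  1.009·V_2 - 0.01613·V_1 - 0.303·V_3 - 0.1961·V_4 - 0.0004167·V_5 - 0.122·V_6 = 0.009091
  1.643·V_3 - 0.303·V_2 - 0.01471·V_4 - 0.4545·V_5 = 3.704
  0.3508·V_4 - 0.1961·V_2 - 0.01471·V_3 - 0.0005556·V_5 - 0.0625·V_6 = 0.7692
  1.295·V_5 - 0.8333·V_1 - 0.0004167·V_2 - 0.4545·V_3 - 0.0005556·V_4 - 0.0002564·V_6 = 0.03704
  0.4213·V_6 - 0.01613·V_1 - 0.122·V_2 - 0.0625·V_4 - 0.0002564·V_5 = 0.07692
Solving these 6 simultaneous equations (Gaussian elimination) gives:
  V_1 = 6.794 V, V_2 = 2.439 V, V_3 = 4.385 V, V_4 = 4.062 V
  V_5 = 5.941 V, V_6 = 1.755 V
The requested potential is V_2 = 2.439 V.

Final answer: V_2 = 2.439 V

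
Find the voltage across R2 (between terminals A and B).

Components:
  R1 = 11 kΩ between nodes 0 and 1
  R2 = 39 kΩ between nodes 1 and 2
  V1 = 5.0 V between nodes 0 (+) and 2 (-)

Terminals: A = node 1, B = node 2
R1 and R2 are in series across V1 (node 0 → node 1 → node 2), and the output A–B is taken across R2, so this is a voltage divider.
Series current: I = V1/(R1 + R2) = 5/(11000 + 39000) = 5/50000 = 0.0001 A
V_R2 = I × R2 = V1 × R2/(R1 + R2) = 5 × 39000/50000 = 3.9 V

Final answer: 3.9 V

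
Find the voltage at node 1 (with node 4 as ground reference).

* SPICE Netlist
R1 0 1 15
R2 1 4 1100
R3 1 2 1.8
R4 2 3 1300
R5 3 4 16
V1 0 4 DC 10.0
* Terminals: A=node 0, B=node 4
Nodal analysis, taking node 4 as the 0 V reference.
Source V1 fixes V_0 = 10 V.
KCL at each unknown node (sum of currents leaving = 0; resistances in Ω):
  Node 1: (V_1 - 10)/15 + (V_1 - 0)/1100 + (V_1 - V_2)/1.8 = 0
  Node 2: (V_2 - V_1)/1.8 + (V_2 - V_3)/1300 = 0
  Node 3: (V_3 - V_2)/1300 + (V_3 - 0)/16 = 0
Collecting terms (coefficients in siemens):
  0.6231·V_1 - 0.5556·V_2 = 0.6667
  0.5563·V_2 - 0.5556·V_1 - 0.0007692·V_3 = 0
  0.06327·V_3 - 0.0007692·V_2 = 0
Solving these 3 simultaneous equations (Gaussian elimination) gives:
  V_1 = 9.756 V, V_2 = 9.743 V, V_3 = 0.1185 V
The requested potential is V_1 = 9.756 V.

Final answer: V_1 = 9.756 V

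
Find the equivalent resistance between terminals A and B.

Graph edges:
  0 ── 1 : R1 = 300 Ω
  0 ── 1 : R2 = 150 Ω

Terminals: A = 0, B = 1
Reduce the network between node 0 (A) and node 1 (B) by series/parallel combination:
  Rp1 = R1 ‖ R2 (parallel, both between nodes 0 and 1) = 1/(1/300 + 1/150) = 100 Ω
R_eq = 100 Ω

Final answer: 100 Ω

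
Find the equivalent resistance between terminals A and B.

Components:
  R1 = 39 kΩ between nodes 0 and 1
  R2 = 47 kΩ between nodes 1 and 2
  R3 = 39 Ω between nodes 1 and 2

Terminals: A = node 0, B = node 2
Reduce the network between node 0 (A) and node 2 (B) by series/parallel combination:
  Rp1 = R2 ‖ R3 (parallel, both between nodes 1 and 2) = 1/(1/47000 + 1/39) = 38.97 Ω
  Rs1 = R1 + Rp1 (series, joined only at node 1) = 39000 + 38.97 = 39040 Ω
R_eq = 39.04 kΩ

Final answer: 39.04 kΩ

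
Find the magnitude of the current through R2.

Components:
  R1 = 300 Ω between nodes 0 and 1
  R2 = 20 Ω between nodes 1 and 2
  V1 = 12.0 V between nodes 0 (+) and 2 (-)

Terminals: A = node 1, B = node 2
Nodal analysis, taking node 2 as the 0 V reference.
Source V1 fixes V_0 = 12 V.
KCL at each unknown node (sum of currents leaving = 0; resistances in Ω):
  Node 1: (V_1 - 12)/300 + (V_1 - 0)/20 = 0
Collecting terms: 0.05333 × V_1 = 0.04  =>  V_1 = 0.75 V
I_R2 = (V_1 - V_2)/R2 = (0.75 - 0)/20 = 0.0375 A
|I_R2| = 0.0375 A

Final answer: |I_R2| = 0.0375 A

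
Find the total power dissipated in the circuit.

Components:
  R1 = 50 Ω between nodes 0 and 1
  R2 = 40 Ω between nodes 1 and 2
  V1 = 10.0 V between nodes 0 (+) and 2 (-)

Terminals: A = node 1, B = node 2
Nodal analysis, taking node 2 as the 0 V reference.
Source V1 fixes V_0 = 10 V.
KCL at each unknown node (sum of currents leaving = 0; resistances in Ω):
  Node 1: (V_1 - 10)/50 + (V_1 - 0)/40 = 0
Collecting terms: 0.045 × V_1 = 0.2  =>  V_1 = 4.444 V
Power in each resistor, P = (ΔV)²/R:
  P_R1 = (10 - 4.444)²/50 = 0.6173 W
  P_R2 = (4.444 - 0)²/40 = 0.4938 W
P_total = P_R1 + P_R2 = 1.111 W

Final answer: 1.111 W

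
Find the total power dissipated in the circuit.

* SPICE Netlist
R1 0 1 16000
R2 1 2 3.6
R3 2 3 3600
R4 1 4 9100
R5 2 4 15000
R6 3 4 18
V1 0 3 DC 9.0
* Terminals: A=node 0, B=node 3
Nodal analysis, taking node 3 as the 0 V reference.
Source V1 fixes V_0 = 9 V.
KCL at each unknown node (sum of currents leaving = 0; resistances in Ω):
  Node 1: (V_1 - 9)/16000 + (V_1 - V_2)/3.6 + (V_1 - V_4)/9100 = 0
  Node 2: (V_2 - V_1)/3.6 + (V_2 - 0)/3600 + (V_2 - V_4)/15000 = 0
  Node 4: (V_4 - V_1)/9100 + (V_4 - V_2)/15000 + (V_4 - 0)/18 = 0
Collecting terms (coefficients in siemens):
  0.278·V_1 - 0.2778·V_2 - 0.0001099·V_4 = 0.0005625
  0.2781·V_2 - 0.2778·V_1 - 0.00006667·V_4 = 0
  0.05573·V_4 - 0.0001099·V_1 - 0.00006667·V_2 = 0
Solving these 3 simultaneous equations (Gaussian elimination) gives:
  V_1 = 1.09 V, V_2 = 1.089 V, V_4 = 0.003453 V
Power in each resistor, P = (ΔV)²/R:
  P_R1 = (9 - 1.09)²/16000 = 0.00391 W
  P_R2 = (1.09 - 1.089)²/3.6 = 0.000000506 W
  P_R3 = (1.089 - 0)²/3600 = 0.0003295 W
  P_R4 = (1.09 - 0.003453)²/9100 = 0.0001298 W
  P_R5 = (1.089 - 0.003453)²/15000 = 0.00007857 W
  P_R6 = (0 - 0.003453)²/18 = 0.0000006623 W
P_total = P_R1 + P_R2 + P_R3 + P_R4 + P_R5 + P_R6 = 0.004449 W

Final answer: 0.004449 W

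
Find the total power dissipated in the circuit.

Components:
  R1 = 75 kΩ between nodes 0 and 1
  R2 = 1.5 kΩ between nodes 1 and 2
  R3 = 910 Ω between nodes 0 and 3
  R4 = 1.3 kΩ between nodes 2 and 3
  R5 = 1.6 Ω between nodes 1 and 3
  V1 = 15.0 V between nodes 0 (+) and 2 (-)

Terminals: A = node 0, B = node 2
Nodal analysis, taking node 2 as the 0 V reference.
Source V1 fixes V_0 = 15 V.
KCL at each unknown node (sum of currents leaving = 0; resistances in Ω):
  Node 1: (V_1 - 15)/75000 + (V_1 - 0)/1500 + (V_1 - V_3)/1.6 = 0
  Node 3: (V_3 - 15)/910 + (V_3 - 0)/1300 + (V_3 - V_1)/1.6 = 0
Collecting terms (coefficients in siemens):
  0.6257·V_1 - 0.625·V_3 = 0.0002
  0.6269·V_3 - 0.625·V_1 = 0.01648
Determinant D = (0.6257)(0.6269) - (-0.625)(-0.625) = 0.001594
V_1 = [(0.0002)(0.6269) - (-0.625)(0.01648)]/D = 6.542 V
V_3 = [(0.6257)(0.01648) - (0.0002)(-0.625)]/D = 6.549 V
Power in each resistor, P = (ΔV)²/R:
  P_R1 = (15 - 6.542)²/75000 = 0.0009538 W
  P_R2 = (6.542 - 0)²/1500 = 0.02854 W
  P_R3 = (15 - 6.549)²/910 = 0.07848 W
  P_R4 = (0 - 6.549)²/1300 = 0.03299 W
  P_R5 = (6.542 - 6.549)²/1.6 = 0.00002888 W
P_total = P_R1 + P_R2 + P_R3 + P_R4 + P_R5 = 0.141 W

Final answer: 0.141 W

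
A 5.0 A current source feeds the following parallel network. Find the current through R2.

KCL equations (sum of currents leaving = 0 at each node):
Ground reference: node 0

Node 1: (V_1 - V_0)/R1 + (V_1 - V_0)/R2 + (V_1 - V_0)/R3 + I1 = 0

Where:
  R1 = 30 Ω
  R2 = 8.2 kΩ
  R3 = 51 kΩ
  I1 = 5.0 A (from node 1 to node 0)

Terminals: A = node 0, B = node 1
All resistors sit directly between nodes 0 and 1, so they are in parallel and share one voltage V; the full source current 5 A splits among them.
1/R_par = 1/30 + 1/8200 + 1/51000 = 0.03347 S  =>  R_par = 29.87 Ω
V = I × R_par = 5 × 29.87 = 149.4 V
I_R2 = V/R2 = 149.4/8200 = 0.01822 A

Final answer: 0.01822 A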